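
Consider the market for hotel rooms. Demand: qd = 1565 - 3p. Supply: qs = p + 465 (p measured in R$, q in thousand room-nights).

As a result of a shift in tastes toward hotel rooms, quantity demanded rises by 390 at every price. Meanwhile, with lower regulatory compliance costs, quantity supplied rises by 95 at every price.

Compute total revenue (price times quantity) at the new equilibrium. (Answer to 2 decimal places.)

316926.56

Original equilibrium: 1565 - 3p = p + 465 gives 1100 = 4p, so p = 275 and q = 740.
The new curves are qd = 1955 - 3p (demand) and qs = p + 560 (supply).
Clearing the new market: 1955 - 3p = p + 560, so p = 348.75 and q = 908.75.
New expenditure = 348.75 × 908.75 = 316926.56.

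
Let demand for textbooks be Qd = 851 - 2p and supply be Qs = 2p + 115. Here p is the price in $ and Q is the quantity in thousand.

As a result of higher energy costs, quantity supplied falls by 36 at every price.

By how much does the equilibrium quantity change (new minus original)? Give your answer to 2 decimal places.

Initially, 851 - 2p = 2p + 115, so 736 = 4p and p = 184, Q = 483.
With the change applied: demand Qd = 851 - 2p, supply Qs = 2p + 79.
Equate the new curves: 851 - 2p = 2p + 79, giving 772 = 4p, p = 193, Q = 465.
ΔQ = 465 − 483 = -18.00.

-18.00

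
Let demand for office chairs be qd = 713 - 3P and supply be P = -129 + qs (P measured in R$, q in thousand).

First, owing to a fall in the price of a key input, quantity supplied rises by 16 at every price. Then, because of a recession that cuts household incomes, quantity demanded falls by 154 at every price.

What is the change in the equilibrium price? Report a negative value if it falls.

Before the shock: 713 - 3P = P + 129 ⇒ 584 = 4P ⇒ P = 146, q = 275.
After the shift, demand is qd = 559 - 3P and supply is qs = P + 145.
New equilibrium: 559 - 3P = P + 145 ⇒ 414 = 4P ⇒ P = 103.5, q = 248.5.
ΔP = 103.5 − 146 = -42.5.

-42.5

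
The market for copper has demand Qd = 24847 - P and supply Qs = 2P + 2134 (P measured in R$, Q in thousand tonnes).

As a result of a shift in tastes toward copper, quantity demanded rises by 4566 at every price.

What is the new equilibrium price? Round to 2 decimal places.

9093.00

Before the shock: 24847 - P = 2P + 2134 ⇒ 22713 = 3P ⇒ P = 7571, Q = 17276.
The new curves are Qd = 29413 - P (demand) and Qs = 2P + 2134 (supply).
Equate the new curves: 29413 - P = 2P + 2134, giving 27279 = 3P, P = 9093, Q = 20320.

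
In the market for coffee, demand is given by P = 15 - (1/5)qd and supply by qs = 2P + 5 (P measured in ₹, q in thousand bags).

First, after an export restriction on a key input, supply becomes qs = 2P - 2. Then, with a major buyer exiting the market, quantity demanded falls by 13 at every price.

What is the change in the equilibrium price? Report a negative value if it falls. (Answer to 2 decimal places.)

Initially, 75 - 5P = 2P + 5, so 70 = 7P and P = 10, q = 25.
With the change applied: demand qd = 62 - 5P, supply qs = 2P - 2.
Setting them equal: 62 - 5P = 2P - 2 → 64 = 7P, so P = 64/7 ≈ 9.1429 and q = 114/7 ≈ 16.2857.
ΔP = 9.1429 − 10 = -0.86.

-0.86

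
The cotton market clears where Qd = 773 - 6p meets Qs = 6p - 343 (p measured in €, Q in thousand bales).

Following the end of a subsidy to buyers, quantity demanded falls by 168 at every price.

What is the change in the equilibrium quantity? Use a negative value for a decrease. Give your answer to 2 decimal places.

-84.00

Solve the original market: 773 - 6p = 6p - 343, hence p = 93 and Q = 215.
With the change applied: demand Qd = 605 - 6p, supply Qs = 6p - 343.
Clearing the new market: 605 - 6p = 6p - 343, so p = 79 and Q = 131.
ΔQ = 131 − 215 = -84.00.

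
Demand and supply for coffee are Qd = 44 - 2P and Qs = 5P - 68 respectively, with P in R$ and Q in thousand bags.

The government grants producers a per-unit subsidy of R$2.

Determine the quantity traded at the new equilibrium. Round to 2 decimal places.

Original equilibrium: 44 - 2P = 5P - 68 gives 112 = 7P, so P = 16 and Q = 12.
Since sellers receive the price plus the subsidy, the effective supply curve becomes Qs = 5P - 58.
Setting them equal: 44 - 2P = 5P - 58 → 102 = 7P, so P = 102/7 ≈ 14.5714 and Q = 104/7 ≈ 14.8571.

14.86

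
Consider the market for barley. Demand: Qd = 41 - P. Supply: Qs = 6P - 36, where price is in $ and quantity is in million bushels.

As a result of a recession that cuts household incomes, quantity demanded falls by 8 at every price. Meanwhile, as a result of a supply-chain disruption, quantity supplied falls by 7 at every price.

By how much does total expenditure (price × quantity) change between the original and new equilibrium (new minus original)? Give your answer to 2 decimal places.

-89.59

Original equilibrium: 41 - P = 6P - 36 gives 77 = 7P, so P = 11 and Q = 30.
The shock moves the curves to Qd = 33 - P and Qs = 6P - 43.
New equilibrium: 33 - P = 6P - 43 ⇒ 76 = 7P ⇒ P = 76/7 ≈ 10.8571, Q = 155/7 ≈ 22.1429.
Expenditure moves from 11×30 = 330 to 10.8571×22.1429 = 240.4082; change = -89.59.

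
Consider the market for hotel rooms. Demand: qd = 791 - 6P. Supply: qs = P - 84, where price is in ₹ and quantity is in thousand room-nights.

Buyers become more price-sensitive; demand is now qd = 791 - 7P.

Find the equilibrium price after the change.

109.375

Solve the original market: 791 - 6P = P - 84, hence P = 125 and q = 41.
The new curves are qd = 791 - 7P (demand) and qs = P - 84 (supply).
Setting them equal: 791 - 7P = P - 84 → 875 = 8P, so P = 109.375 and q = 25.375.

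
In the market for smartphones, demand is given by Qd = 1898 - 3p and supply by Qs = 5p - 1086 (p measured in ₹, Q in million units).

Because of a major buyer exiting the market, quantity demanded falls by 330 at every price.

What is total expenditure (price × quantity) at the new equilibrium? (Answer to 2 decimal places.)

190009.81

Initially, 1898 - 3p = 5p - 1086, so 2984 = 8p and p = 373, Q = 779.
The new curves are Qd = 1568 - 3p (demand) and Qs = 5p - 1086 (supply).
Setting them equal: 1568 - 3p = 5p - 1086 → 2654 = 8p, so p = 331.75 and Q = 572.75.
New expenditure = 331.75 × 572.75 = 190009.81.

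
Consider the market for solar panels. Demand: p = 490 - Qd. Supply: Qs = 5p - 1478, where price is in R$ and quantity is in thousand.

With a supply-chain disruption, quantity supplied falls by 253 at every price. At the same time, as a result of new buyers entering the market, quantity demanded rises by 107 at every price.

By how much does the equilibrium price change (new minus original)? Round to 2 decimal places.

Original equilibrium: 490 - p = 5p - 1478 gives 1968 = 6p, so p = 328 and Q = 162.
The shock moves the curves to Qd = 597 - p and Qs = 5p - 1731.
Setting them equal: 597 - p = 5p - 1731 → 2328 = 6p, so p = 388 and Q = 209.
Δp = 388 − 328 = +60.00.

+60.00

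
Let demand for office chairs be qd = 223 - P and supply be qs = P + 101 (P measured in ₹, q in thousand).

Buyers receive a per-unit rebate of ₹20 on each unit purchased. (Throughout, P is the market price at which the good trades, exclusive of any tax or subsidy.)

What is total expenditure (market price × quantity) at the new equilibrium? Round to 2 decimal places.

12212.00

Solve the original market: 223 - P = P + 101, hence P = 61 and q = 162.
Since buyers' out-of-pocket price is the market price minus the rebate, the effective demand curve becomes qd = 243 - P.
Equate the new curves: 243 - P = P + 101, giving 142 = 2P, P = 71, q = 172.
New expenditure = 71 × 172 = 12212.00.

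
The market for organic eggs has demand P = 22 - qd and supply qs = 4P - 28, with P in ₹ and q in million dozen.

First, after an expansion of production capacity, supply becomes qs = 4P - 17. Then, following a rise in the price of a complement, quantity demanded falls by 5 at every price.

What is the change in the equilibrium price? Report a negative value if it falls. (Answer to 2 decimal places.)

Original equilibrium: 22 - P = 4P - 28 gives 50 = 5P, so P = 10 and q = 12.
The shock moves the curves to qd = 17 - P and qs = 4P - 17.
Setting them equal: 17 - P = 4P - 17 → 34 = 5P, so P = 6.8 and q = 10.2.
ΔP = 6.8 − 10 = -3.20.

-3.20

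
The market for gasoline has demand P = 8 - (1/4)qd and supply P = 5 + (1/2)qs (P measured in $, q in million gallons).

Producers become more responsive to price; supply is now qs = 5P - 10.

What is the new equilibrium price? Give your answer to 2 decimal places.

Solve the original market: 32 - 4P = 2P - 10, hence P = 7 and q = 4.
With the change applied: demand qd = 32 - 4P, supply qs = 5P - 10.
Clearing the new market: 32 - 4P = 5P - 10, so P = 14/3 ≈ 4.6667 and q = 40/3 ≈ 13.3333.

4.67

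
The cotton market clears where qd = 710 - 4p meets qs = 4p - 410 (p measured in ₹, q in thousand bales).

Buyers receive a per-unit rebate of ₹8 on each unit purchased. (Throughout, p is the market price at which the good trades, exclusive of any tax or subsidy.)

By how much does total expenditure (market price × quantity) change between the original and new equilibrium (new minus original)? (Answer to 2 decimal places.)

Initially, 710 - 4p = 4p - 410, so 1120 = 8p and p = 140, q = 150.
Since buyers' out-of-pocket price is the market price minus the rebate, the effective demand curve becomes qd = 742 - 4p.
Clearing the new market: 742 - 4p = 4p - 410, so p = 144 and q = 166.
Expenditure moves from 140×150 = 21000 to 144×166 = 23904; change = +2904.00.

+2904.00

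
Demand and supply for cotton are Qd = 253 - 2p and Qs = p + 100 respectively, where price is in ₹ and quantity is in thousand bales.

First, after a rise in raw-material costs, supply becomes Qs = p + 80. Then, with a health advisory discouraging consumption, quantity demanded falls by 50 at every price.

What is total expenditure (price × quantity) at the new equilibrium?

Solve the original market: 253 - 2p = p + 100, hence p = 51 and Q = 151.
The shock moves the curves to Qd = 203 - 2p and Qs = p + 80.
Equate the new curves: 203 - 2p = p + 80, giving 123 = 3p, p = 41, Q = 121.
New expenditure = 41 × 121 = 4961.

4961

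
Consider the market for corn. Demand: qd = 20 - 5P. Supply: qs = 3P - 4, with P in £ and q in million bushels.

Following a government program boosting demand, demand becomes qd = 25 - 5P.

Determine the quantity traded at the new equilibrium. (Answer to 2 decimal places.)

Initially, 20 - 5P = 3P - 4, so 24 = 8P and P = 3, q = 5.
With the change applied: demand qd = 25 - 5P, supply qs = 3P - 4.
New equilibrium: 25 - 5P = 3P - 4 ⇒ 29 = 8P ⇒ P = 3.625, q = 6.875.

6.88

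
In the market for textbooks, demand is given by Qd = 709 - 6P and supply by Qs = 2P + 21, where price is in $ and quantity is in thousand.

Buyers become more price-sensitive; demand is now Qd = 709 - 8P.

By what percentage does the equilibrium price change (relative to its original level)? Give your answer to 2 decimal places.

-20.00

Before the shock: 709 - 6P = 2P + 21 ⇒ 688 = 8P ⇒ P = 86, Q = 193.
The new curves are Qd = 709 - 8P (demand) and Qs = 2P + 21 (supply).
Clearing the new market: 709 - 8P = 2P + 21, so P = 68.8 and Q = 158.6.
%ΔP = (68.8 − 86) / 86 × 100 = -20.00%.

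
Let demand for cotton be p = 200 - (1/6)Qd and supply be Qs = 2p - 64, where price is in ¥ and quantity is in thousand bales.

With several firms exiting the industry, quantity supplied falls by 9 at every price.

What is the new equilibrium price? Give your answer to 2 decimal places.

Before the shock: 1200 - 6p = 2p - 64 ⇒ 1264 = 8p ⇒ p = 158, Q = 252.
The new curves are Qd = 1200 - 6p (demand) and Qs = 2p - 73 (supply).
Clearing the new market: 1200 - 6p = 2p - 73, so p = 159.125 and Q = 245.25.

159.13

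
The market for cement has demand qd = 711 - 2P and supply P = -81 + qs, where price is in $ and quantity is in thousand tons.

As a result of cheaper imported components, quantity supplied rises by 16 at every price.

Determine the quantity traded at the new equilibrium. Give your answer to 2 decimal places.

301.67

Original equilibrium: 711 - 2P = P + 81 gives 630 = 3P, so P = 210 and q = 291.
The new curves are qd = 711 - 2P (demand) and qs = P + 97 (supply).
Equate the new curves: 711 - 2P = P + 97, giving 614 = 3P, P = 614/3 ≈ 204.6667, q = 905/3 ≈ 301.6667.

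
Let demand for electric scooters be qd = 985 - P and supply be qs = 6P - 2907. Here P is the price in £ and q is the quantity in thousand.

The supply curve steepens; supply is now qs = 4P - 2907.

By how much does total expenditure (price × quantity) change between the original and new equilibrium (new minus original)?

-77706.56

Original equilibrium: 985 - P = 6P - 2907 gives 3892 = 7P, so P = 556 and q = 429.
The shock moves the curves to qd = 985 - P and qs = 4P - 2907.
Clearing the new market: 985 - P = 4P - 2907, so P = 778.4 and q = 206.6.
Expenditure moves from 556×429 = 238524 to 778.4×206.6 = 160817.44; change = -77706.56.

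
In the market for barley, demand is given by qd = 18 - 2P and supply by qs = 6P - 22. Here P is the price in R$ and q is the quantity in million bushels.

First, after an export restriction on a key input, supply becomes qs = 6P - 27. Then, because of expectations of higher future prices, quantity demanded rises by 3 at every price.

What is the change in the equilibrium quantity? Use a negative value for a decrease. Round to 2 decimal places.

+1.00

Before the shock: 18 - 2P = 6P - 22 ⇒ 40 = 8P ⇒ P = 5, q = 8.
With the change applied: demand qd = 21 - 2P, supply qs = 6P - 27.
New equilibrium: 21 - 2P = 6P - 27 ⇒ 48 = 8P ⇒ P = 6, q = 9.
Δq = 9 − 8 = +1.00.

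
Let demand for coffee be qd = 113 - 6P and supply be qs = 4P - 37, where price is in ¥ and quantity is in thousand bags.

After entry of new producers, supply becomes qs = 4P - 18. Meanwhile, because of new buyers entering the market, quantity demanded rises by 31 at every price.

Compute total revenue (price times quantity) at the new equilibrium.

Original equilibrium: 113 - 6P = 4P - 37 gives 150 = 10P, so P = 15 and q = 23.
The shock moves the curves to qd = 144 - 6P and qs = 4P - 18.
New equilibrium: 144 - 6P = 4P - 18 ⇒ 162 = 10P ⇒ P = 16.2, q = 46.8.
New expenditure = 16.2 × 46.8 = 758.16.

758.16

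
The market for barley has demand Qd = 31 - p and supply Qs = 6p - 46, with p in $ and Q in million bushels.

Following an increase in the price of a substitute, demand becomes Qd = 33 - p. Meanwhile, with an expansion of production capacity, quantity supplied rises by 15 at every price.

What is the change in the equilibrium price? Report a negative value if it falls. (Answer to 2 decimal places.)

Initially, 31 - p = 6p - 46, so 77 = 7p and p = 11, Q = 20.
The shock moves the curves to Qd = 33 - p and Qs = 6p - 31.
New equilibrium: 33 - p = 6p - 31 ⇒ 64 = 7p ⇒ p = 64/7 ≈ 9.1429, Q = 167/7 ≈ 23.8571.
Δp = 9.1429 − 11 = -1.86.

-1.86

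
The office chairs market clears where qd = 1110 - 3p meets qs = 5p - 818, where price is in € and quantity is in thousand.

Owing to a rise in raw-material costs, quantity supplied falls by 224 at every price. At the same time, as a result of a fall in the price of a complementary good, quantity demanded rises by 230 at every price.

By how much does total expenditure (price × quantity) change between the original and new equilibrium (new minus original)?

+39752.8125

Initially, 1110 - 3p = 5p - 818, so 1928 = 8p and p = 241, q = 387.
With the change applied: demand qd = 1340 - 3p, supply qs = 5p - 1042.
Setting them equal: 1340 - 3p = 5p - 1042 → 2382 = 8p, so p = 297.75 and q = 446.75.
Expenditure moves from 241×387 = 93267 to 297.75×446.75 = 133019.8125; change = +39752.8125.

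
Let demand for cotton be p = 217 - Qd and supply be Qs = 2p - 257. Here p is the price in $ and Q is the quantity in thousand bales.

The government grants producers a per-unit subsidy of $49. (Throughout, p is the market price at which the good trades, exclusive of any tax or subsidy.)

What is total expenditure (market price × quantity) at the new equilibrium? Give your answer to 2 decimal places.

11488.89

Original equilibrium: 217 - p = 2p - 257 gives 474 = 3p, so p = 158 and Q = 59.
Since sellers receive the price plus the subsidy, the effective supply curve becomes Qs = 2p - 159.
New equilibrium: 217 - p = 2p - 159 ⇒ 376 = 3p ⇒ p = 376/3 ≈ 125.3333, Q = 275/3 ≈ 91.6667.
New expenditure = 125.3333 × 91.6667 = 11488.89.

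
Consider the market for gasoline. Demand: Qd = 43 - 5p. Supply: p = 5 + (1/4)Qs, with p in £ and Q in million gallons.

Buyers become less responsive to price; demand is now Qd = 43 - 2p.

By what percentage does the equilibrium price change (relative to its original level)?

+50

Initially, 43 - 5p = 4p - 20, so 63 = 9p and p = 7, Q = 8.
With the change applied: demand Qd = 43 - 2p, supply Qs = 4p - 20.
Equate the new curves: 43 - 2p = 4p - 20, giving 63 = 6p, p = 10.5, Q = 22.
%Δp = (10.5 − 7) / 7 × 100 = +50%.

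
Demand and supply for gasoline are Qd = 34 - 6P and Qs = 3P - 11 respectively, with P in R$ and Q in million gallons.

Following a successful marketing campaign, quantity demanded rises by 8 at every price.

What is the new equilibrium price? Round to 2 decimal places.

5.89

Solve the original market: 34 - 6P = 3P - 11, hence P = 5 and Q = 4.
The shock moves the curves to Qd = 42 - 6P and Qs = 3P - 11.
Clearing the new market: 42 - 6P = 3P - 11, so P = 53/9 ≈ 5.8889 and Q = 20/3 ≈ 6.6667.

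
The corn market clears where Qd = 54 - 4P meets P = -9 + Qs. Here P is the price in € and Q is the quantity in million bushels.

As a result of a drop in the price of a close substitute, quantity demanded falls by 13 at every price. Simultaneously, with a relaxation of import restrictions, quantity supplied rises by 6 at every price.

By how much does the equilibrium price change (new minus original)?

-3.8

Initially, 54 - 4P = P + 9, so 45 = 5P and P = 9, Q = 18.
The new curves are Qd = 41 - 4P (demand) and Qs = P + 15 (supply).
Equate the new curves: 41 - 4P = P + 15, giving 26 = 5P, P = 5.2, Q = 20.2.
ΔP = 5.2 − 9 = -3.8.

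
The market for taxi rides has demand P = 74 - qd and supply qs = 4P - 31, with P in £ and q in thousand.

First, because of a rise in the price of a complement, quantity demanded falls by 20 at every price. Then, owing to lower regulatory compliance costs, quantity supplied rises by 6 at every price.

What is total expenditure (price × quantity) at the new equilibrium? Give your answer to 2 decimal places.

603.56

Original equilibrium: 74 - P = 4P - 31 gives 105 = 5P, so P = 21 and q = 53.
With the change applied: demand qd = 54 - P, supply qs = 4P - 25.
Equate the new curves: 54 - P = 4P - 25, giving 79 = 5P, P = 15.8, q = 38.2.
New expenditure = 15.8 × 38.2 = 603.56.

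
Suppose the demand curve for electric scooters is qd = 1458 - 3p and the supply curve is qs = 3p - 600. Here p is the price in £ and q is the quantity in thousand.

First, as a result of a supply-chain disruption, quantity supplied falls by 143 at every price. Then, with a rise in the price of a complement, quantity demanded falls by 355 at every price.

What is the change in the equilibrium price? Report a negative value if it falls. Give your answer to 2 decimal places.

-35.33

Solve the original market: 1458 - 3p = 3p - 600, hence p = 343 and q = 429.
The new curves are qd = 1103 - 3p (demand) and qs = 3p - 743 (supply).
Setting them equal: 1103 - 3p = 3p - 743 → 1846 = 6p, so p = 923/3 ≈ 307.6667 and q = 180.
Δp = 307.6667 − 343 = -35.33.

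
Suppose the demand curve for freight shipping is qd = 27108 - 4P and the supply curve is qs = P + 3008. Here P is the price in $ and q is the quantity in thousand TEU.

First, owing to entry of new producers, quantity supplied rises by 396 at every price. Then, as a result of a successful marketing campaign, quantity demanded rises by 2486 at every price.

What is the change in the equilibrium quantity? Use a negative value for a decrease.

Initially, 27108 - 4P = P + 3008, so 24100 = 5P and P = 4820, q = 7828.
The shock moves the curves to qd = 29594 - 4P and qs = P + 3404.
Clearing the new market: 29594 - 4P = P + 3404, so P = 5238 and q = 8642.
Δq = 8642 − 7828 = +814.

+814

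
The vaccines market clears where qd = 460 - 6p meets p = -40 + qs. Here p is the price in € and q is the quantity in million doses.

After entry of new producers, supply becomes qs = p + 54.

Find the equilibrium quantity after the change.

Before the shock: 460 - 6p = p + 40 ⇒ 420 = 7p ⇒ p = 60, q = 100.
With the change applied: demand qd = 460 - 6p, supply qs = p + 54.
Equate the new curves: 460 - 6p = p + 54, giving 406 = 7p, p = 58, q = 112.

112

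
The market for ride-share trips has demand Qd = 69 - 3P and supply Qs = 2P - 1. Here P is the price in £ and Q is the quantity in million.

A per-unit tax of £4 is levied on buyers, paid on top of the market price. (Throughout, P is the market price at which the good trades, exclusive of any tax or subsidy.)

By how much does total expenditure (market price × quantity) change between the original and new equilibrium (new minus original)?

Solve the original market: 69 - 3P = 2P - 1, hence P = 14 and Q = 27.
Since buyers pay the price plus the tax, the effective demand curve becomes Qd = 57 - 3P.
Setting them equal: 57 - 3P = 2P - 1 → 58 = 5P, so P = 11.6 and Q = 22.2.
Expenditure moves from 14×27 = 378 to 11.6×22.2 = 257.52; change = -120.48.

-120.48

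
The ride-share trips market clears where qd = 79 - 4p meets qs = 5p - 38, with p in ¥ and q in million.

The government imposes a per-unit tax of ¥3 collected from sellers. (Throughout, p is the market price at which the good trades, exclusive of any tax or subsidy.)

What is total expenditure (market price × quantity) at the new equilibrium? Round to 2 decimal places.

298.22

Before the shock: 79 - 4p = 5p - 38 ⇒ 117 = 9p ⇒ p = 13, q = 27.
Since sellers keep the price net of the tax, the effective supply curve becomes qs = 5p - 53.
Clearing the new market: 79 - 4p = 5p - 53, so p = 44/3 ≈ 14.6667 and q = 61/3 ≈ 20.3333.
New expenditure = 14.6667 × 20.3333 = 298.22.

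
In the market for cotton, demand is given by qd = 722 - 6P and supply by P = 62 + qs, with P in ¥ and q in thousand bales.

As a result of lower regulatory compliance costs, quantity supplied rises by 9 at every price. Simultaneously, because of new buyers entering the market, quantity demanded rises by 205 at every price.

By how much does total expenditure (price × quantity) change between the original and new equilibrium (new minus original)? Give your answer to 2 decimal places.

Initially, 722 - 6P = P - 62, so 784 = 7P and P = 112, q = 50.
With the change applied: demand qd = 927 - 6P, supply qs = P - 53.
Setting them equal: 927 - 6P = P - 53 → 980 = 7P, so P = 140 and q = 87.
Expenditure moves from 112×50 = 5600 to 140×87 = 12180; change = +6580.00.

+6580.00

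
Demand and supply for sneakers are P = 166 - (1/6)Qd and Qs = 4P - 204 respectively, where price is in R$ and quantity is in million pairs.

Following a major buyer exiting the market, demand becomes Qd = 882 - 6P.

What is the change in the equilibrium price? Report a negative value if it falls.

Initially, 996 - 6P = 4P - 204, so 1200 = 10P and P = 120, Q = 276.
The shock moves the curves to Qd = 882 - 6P and Qs = 4P - 204.
Clearing the new market: 882 - 6P = 4P - 204, so P = 108.6 and Q = 230.4.
ΔP = 108.6 − 120 = -11.4.

-11.4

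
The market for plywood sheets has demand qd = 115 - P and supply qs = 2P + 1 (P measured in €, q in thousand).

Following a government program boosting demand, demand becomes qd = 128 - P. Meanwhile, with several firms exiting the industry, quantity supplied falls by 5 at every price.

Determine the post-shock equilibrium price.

Before the shock: 115 - P = 2P + 1 ⇒ 114 = 3P ⇒ P = 38, q = 77.
The new curves are qd = 128 - P (demand) and qs = 2P - 4 (supply).
New equilibrium: 128 - P = 2P - 4 ⇒ 132 = 3P ⇒ P = 44, q = 84.

44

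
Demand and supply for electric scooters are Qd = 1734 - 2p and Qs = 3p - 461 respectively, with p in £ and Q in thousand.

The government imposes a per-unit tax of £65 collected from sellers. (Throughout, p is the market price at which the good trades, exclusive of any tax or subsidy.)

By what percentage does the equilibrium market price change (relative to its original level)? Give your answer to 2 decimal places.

Original equilibrium: 1734 - 2p = 3p - 461 gives 2195 = 5p, so p = 439 and Q = 856.
Since sellers keep the price net of the tax, the effective supply curve becomes Qs = 3p - 656.
Equate the new curves: 1734 - 2p = 3p - 656, giving 2390 = 5p, p = 478, Q = 778.
%Δp = (478 − 439) / 439 × 100 = +8.88%.

+8.88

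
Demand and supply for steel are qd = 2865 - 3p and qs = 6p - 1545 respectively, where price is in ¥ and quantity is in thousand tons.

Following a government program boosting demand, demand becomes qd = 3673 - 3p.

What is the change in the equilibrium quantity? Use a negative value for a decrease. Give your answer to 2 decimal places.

+538.67

Initially, 2865 - 3p = 6p - 1545, so 4410 = 9p and p = 490, q = 1395.
The shock moves the curves to qd = 3673 - 3p and qs = 6p - 1545.
Setting them equal: 3673 - 3p = 6p - 1545 → 5218 = 9p, so p = 5218/9 ≈ 579.7778 and q = 5801/3 ≈ 1933.6667.
Δq = 1933.6667 − 1395 = +538.67.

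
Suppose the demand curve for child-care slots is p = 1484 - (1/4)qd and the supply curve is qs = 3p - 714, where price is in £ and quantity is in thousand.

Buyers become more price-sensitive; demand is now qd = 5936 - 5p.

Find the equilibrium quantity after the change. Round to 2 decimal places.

Original equilibrium: 5936 - 4p = 3p - 714 gives 6650 = 7p, so p = 950 and q = 2136.
The new curves are qd = 5936 - 5p (demand) and qs = 3p - 714 (supply).
New equilibrium: 5936 - 5p = 3p - 714 ⇒ 6650 = 8p ⇒ p = 831.25, q = 1779.75.

1779.75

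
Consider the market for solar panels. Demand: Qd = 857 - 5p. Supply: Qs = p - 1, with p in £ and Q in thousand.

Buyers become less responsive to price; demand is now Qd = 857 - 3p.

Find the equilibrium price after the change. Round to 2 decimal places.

214.50

Solve the original market: 857 - 5p = p - 1, hence p = 143 and Q = 142.
With the change applied: demand Qd = 857 - 3p, supply Qs = p - 1.
Equate the new curves: 857 - 3p = p - 1, giving 858 = 4p, p = 214.5, Q = 213.5.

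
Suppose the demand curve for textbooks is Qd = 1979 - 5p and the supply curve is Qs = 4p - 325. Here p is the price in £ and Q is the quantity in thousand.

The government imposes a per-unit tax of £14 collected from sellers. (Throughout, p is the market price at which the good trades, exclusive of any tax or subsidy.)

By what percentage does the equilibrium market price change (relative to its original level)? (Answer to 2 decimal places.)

Original equilibrium: 1979 - 5p = 4p - 325 gives 2304 = 9p, so p = 256 and Q = 699.
Since sellers keep the price net of the tax, the effective supply curve becomes Qs = 4p - 381.
Setting them equal: 1979 - 5p = 4p - 381 → 2360 = 9p, so p = 2360/9 ≈ 262.2222 and Q = 6011/9 ≈ 667.8889.
%Δp = (262.2222 − 256) / 256 × 100 = +2.43%.

+2.43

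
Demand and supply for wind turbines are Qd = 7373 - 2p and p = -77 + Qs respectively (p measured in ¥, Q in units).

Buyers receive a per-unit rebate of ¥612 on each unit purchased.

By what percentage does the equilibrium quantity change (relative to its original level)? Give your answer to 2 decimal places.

Original equilibrium: 7373 - 2p = p + 77 gives 7296 = 3p, so p = 2432 and Q = 2509.
Since buyers' out-of-pocket price is the market price minus the rebate, the effective demand curve becomes Qd = 8597 - 2p.
Equate the new curves: 8597 - 2p = p + 77, giving 8520 = 3p, p = 2840, Q = 2917.
%ΔQ = (2917 − 2509) / 2509 × 100 = +16.26%.

+16.26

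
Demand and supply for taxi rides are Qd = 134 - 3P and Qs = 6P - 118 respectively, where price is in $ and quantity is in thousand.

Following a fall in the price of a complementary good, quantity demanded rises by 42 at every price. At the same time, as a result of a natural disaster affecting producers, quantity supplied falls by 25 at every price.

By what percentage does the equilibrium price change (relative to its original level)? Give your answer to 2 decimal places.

+26.59

Solve the original market: 134 - 3P = 6P - 118, hence P = 28 and Q = 50.
After the shift, demand is Qd = 176 - 3P and supply is Qs = 6P - 143.
Setting them equal: 176 - 3P = 6P - 143 → 319 = 9P, so P = 319/9 ≈ 35.4444 and Q = 209/3 ≈ 69.6667.
%ΔP = (35.4444 − 28) / 28 × 100 = +26.59%.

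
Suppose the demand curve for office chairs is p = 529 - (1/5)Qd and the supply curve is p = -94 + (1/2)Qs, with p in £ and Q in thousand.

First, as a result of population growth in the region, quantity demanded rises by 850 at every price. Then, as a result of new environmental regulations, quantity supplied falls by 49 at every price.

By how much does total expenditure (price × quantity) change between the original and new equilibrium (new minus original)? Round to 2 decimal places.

+213954.08

Solve the original market: 2645 - 5p = 2p + 188, hence p = 351 and Q = 890.
The shock moves the curves to Qd = 3495 - 5p and Qs = 2p + 139.
New equilibrium: 3495 - 5p = 2p + 139 ⇒ 3356 = 7p ⇒ p = 3356/7 ≈ 479.4286, Q = 7685/7 ≈ 1097.8571.
Expenditure moves from 351×890 = 312390 to 479.4286×1097.8571 = 526344.0816; change = +213954.08.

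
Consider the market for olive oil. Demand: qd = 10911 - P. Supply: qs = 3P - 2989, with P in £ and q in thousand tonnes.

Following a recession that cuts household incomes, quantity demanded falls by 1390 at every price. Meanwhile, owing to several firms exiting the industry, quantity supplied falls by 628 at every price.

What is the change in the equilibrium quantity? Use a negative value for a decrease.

Solve the original market: 10911 - P = 3P - 2989, hence P = 3475 and q = 7436.
After the shift, demand is qd = 9521 - P and supply is qs = 3P - 3617.
Setting them equal: 9521 - P = 3P - 3617 → 13138 = 4P, so P = 3284.5 and q = 6236.5.
Δq = 6236.5 − 7436 = -1199.5.

-1199.5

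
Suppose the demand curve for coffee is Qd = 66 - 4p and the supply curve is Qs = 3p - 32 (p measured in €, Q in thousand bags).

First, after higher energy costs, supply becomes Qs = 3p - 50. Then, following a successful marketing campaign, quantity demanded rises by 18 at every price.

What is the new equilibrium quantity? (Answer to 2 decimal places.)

Solve the original market: 66 - 4p = 3p - 32, hence p = 14 and Q = 10.
The shock moves the curves to Qd = 84 - 4p and Qs = 3p - 50.
Equate the new curves: 84 - 4p = 3p - 50, giving 134 = 7p, p = 134/7 ≈ 19.1429, Q = 52/7 ≈ 7.4286.

7.43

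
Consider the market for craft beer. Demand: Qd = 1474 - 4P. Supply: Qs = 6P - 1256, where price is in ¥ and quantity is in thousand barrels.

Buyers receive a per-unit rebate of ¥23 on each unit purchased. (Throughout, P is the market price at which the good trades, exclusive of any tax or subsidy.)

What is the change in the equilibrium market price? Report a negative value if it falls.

Original equilibrium: 1474 - 4P = 6P - 1256 gives 2730 = 10P, so P = 273 and Q = 382.
Since buyers' out-of-pocket price is the market price minus the rebate, the effective demand curve becomes Qd = 1566 - 4P.
Setting them equal: 1566 - 4P = 6P - 1256 → 2822 = 10P, so P = 282.2 and Q = 437.2.
ΔP = 282.2 − 273 = +9.2.

+9.2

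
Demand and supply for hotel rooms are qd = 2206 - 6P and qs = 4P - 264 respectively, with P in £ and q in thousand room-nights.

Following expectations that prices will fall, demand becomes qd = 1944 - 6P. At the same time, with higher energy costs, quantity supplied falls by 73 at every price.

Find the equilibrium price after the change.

Before the shock: 2206 - 6P = 4P - 264 ⇒ 2470 = 10P ⇒ P = 247, q = 724.
After the shift, demand is qd = 1944 - 6P and supply is qs = 4P - 337.
Equate the new curves: 1944 - 6P = 4P - 337, giving 2281 = 10P, P = 228.1, q = 575.4.

228.1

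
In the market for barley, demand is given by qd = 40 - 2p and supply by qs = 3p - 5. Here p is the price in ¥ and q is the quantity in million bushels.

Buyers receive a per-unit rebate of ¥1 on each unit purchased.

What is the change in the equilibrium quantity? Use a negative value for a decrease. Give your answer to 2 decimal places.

+1.20

Initially, 40 - 2p = 3p - 5, so 45 = 5p and p = 9, q = 22.
Since buyers' out-of-pocket price is the market price minus the rebate, the effective demand curve becomes qd = 42 - 2p.
Setting them equal: 42 - 2p = 3p - 5 → 47 = 5p, so p = 9.4 and q = 23.2.
Δq = 23.2 − 22 = +1.20.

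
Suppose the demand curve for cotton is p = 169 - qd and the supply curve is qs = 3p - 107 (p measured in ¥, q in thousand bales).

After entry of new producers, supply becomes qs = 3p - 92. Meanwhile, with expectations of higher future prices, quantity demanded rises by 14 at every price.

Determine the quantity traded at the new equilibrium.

114.25

Solve the original market: 169 - p = 3p - 107, hence p = 69 and q = 100.
The new curves are qd = 183 - p (demand) and qs = 3p - 92 (supply).
New equilibrium: 183 - p = 3p - 92 ⇒ 275 = 4p ⇒ p = 68.75, q = 114.25.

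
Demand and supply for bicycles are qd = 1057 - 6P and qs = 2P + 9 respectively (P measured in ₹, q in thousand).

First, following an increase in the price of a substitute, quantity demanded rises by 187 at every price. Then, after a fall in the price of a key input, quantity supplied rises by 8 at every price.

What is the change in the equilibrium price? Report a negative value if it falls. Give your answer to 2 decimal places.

Before the shock: 1057 - 6P = 2P + 9 ⇒ 1048 = 8P ⇒ P = 131, q = 271.
The new curves are qd = 1244 - 6P (demand) and qs = 2P + 17 (supply).
Clearing the new market: 1244 - 6P = 2P + 17, so P = 153.375 and q = 323.75.
ΔP = 153.375 − 131 = +22.38.

+22.38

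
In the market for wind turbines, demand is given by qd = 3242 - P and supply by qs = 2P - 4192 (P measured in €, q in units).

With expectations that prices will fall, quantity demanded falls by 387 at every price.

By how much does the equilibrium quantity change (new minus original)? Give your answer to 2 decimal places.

Original equilibrium: 3242 - P = 2P - 4192 gives 7434 = 3P, so P = 2478 and q = 764.
The new curves are qd = 2855 - P (demand) and qs = 2P - 4192 (supply).
Setting them equal: 2855 - P = 2P - 4192 → 7047 = 3P, so P = 2349 and q = 506.
Δq = 506 − 764 = -258.00.

-258.00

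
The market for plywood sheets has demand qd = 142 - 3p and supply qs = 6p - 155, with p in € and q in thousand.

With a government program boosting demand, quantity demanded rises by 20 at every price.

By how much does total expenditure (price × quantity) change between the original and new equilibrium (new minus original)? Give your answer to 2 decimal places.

+565.19

Before the shock: 142 - 3p = 6p - 155 ⇒ 297 = 9p ⇒ p = 33, q = 43.
The new curves are qd = 162 - 3p (demand) and qs = 6p - 155 (supply).
Clearing the new market: 162 - 3p = 6p - 155, so p = 317/9 ≈ 35.2222 and q = 169/3 ≈ 56.3333.
Expenditure moves from 33×43 = 1419 to 35.2222×56.3333 = 1984.1852; change = +565.19.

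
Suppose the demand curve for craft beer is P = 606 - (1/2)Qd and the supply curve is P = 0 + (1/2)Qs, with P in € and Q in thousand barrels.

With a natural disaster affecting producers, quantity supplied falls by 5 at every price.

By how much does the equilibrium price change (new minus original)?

Original equilibrium: 1212 - 2P = 2P gives 1212 = 4P, so P = 303 and Q = 606.
After the shift, demand is Qd = 1212 - 2P and supply is Qs = 2P - 5.
Setting them equal: 1212 - 2P = 2P - 5 → 1217 = 4P, so P = 304.25 and Q = 603.5.
ΔP = 304.25 − 303 = +1.25.

+1.25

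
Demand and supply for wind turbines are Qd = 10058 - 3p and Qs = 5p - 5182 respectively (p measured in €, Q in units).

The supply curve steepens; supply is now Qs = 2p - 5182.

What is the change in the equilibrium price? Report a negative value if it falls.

+1143

Before the shock: 10058 - 3p = 5p - 5182 ⇒ 15240 = 8p ⇒ p = 1905, Q = 4343.
After the shift, demand is Qd = 10058 - 3p and supply is Qs = 2p - 5182.
Equate the new curves: 10058 - 3p = 2p - 5182, giving 15240 = 5p, p = 3048, Q = 914.
Δp = 3048 − 1905 = +1143.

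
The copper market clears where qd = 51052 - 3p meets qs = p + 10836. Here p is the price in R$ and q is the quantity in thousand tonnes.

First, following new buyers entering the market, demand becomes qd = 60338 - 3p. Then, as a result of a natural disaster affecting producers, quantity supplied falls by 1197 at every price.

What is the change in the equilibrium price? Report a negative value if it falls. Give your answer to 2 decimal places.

+2620.75

Solve the original market: 51052 - 3p = p + 10836, hence p = 10054 and q = 20890.
The new curves are qd = 60338 - 3p (demand) and qs = p + 9639 (supply).
New equilibrium: 60338 - 3p = p + 9639 ⇒ 50699 = 4p ⇒ p = 12674.75, q = 22313.75.
Δp = 12674.75 − 10054 = +2620.75.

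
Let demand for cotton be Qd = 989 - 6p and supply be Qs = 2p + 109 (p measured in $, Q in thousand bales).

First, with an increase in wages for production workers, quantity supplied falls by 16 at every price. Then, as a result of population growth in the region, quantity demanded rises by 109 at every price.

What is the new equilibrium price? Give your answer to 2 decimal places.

Initially, 989 - 6p = 2p + 109, so 880 = 8p and p = 110, Q = 329.
The new curves are Qd = 1098 - 6p (demand) and Qs = 2p + 93 (supply).
Setting them equal: 1098 - 6p = 2p + 93 → 1005 = 8p, so p = 125.625 and Q = 344.25.

125.63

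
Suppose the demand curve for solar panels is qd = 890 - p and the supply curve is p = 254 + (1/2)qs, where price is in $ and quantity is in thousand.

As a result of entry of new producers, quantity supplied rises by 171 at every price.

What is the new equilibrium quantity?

481

Solve the original market: 890 - p = 2p - 508, hence p = 466 and q = 424.
The new curves are qd = 890 - p (demand) and qs = 2p - 337 (supply).
Clearing the new market: 890 - p = 2p - 337, so p = 409 and q = 481.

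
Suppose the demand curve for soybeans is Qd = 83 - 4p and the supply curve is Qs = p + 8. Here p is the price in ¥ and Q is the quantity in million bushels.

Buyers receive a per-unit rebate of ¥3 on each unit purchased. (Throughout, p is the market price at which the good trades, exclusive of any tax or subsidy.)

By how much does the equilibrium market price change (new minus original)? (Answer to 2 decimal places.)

+2.40

Solve the original market: 83 - 4p = p + 8, hence p = 15 and Q = 23.
Since buyers' out-of-pocket price is the market price minus the rebate, the effective demand curve becomes Qd = 95 - 4p.
New equilibrium: 95 - 4p = p + 8 ⇒ 87 = 5p ⇒ p = 17.4, Q = 25.4.
Δp = 17.4 − 15 = +2.40.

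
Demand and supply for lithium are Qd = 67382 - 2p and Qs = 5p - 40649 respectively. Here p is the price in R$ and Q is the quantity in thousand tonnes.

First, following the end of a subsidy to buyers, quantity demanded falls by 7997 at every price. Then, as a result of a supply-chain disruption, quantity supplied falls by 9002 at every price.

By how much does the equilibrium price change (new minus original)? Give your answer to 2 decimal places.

Solve the original market: 67382 - 2p = 5p - 40649, hence p = 15433 and Q = 36516.
The new curves are Qd = 59385 - 2p (demand) and Qs = 5p - 49651 (supply).
New equilibrium: 59385 - 2p = 5p - 49651 ⇒ 109036 = 7p ⇒ p = 109036/7 ≈ 15576.5714, Q = 197623/7 ≈ 28231.8571.
Δp = 15576.5714 − 15433 = +143.57.

+143.57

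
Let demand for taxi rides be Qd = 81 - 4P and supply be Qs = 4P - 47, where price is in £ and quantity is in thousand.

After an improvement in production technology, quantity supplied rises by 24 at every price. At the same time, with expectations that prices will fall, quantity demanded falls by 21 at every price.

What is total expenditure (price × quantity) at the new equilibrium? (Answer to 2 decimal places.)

191.94

Original equilibrium: 81 - 4P = 4P - 47 gives 128 = 8P, so P = 16 and Q = 17.
The shock moves the curves to Qd = 60 - 4P and Qs = 4P - 23.
Setting them equal: 60 - 4P = 4P - 23 → 83 = 8P, so P = 10.375 and Q = 18.5.
New expenditure = 10.375 × 18.5 = 191.94.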